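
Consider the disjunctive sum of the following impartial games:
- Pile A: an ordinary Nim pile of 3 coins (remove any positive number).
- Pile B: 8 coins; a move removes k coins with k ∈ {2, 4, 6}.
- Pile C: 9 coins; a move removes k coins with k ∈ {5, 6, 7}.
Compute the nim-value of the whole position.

2

Pile A is a plain Nim pile of size 3, so its Grundy value is 3.
Grundy values for pile B (subtraction set {2, 4, 6}):
k:     0  1  2  3  4  5  6  7  8
g(k):  0  0  1  1  2  2  3  3  0
So g(8) = 0.
Grundy values for pile C (subtraction set {5, 6, 7}):
k:     0  1  2  3  4  5  6  7  8  9
g(k):  0  0  0  0  0  1  1  1  1  1
So g(9) = 1.
By the Sprague-Grundy theorem, the Grundy value of a sum of independent games is the XOR of the component values.
Combined value = 3 ⊕ 0 ⊕ 1 = 2.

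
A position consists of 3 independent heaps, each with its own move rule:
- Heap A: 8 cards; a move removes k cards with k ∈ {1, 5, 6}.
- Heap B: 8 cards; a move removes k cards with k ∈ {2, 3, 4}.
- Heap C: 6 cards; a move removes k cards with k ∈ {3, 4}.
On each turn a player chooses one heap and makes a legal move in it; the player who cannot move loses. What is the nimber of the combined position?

1

For heap A, compute g(0), g(1), … with moves {1, 5, 6}:
g(0) = mex{} = 0
g(1) = mex{0} = 1
g(2) = mex{1} = 0
g(3) = mex{0} = 1
g(4) = mex{1} = 0
g(5) = mex{0} = 1
g(6) = mex{0,1} = 2
g(7) = mex{0,1,2} = 3
g(8) = mex{0,1,3} = 2
So g(8) = 2.
Grundy values for heap B (subtraction set {2, 3, 4}):
k:     0  1  2  3  4  5  6  7  8
g(k):  0  0  1  1  2  2  0  0  1
So g(8) = 1.
Build the Grundy sequence for heap C with g(k) = mex{g(k−s) : s ∈ {3, 4}, s ≤ k}:
g(0) = mex{} = 0
g(1) = mex{} = 0
g(2) = mex{} = 0
g(3) = mex{0} = 1
g(4) = mex{0} = 1
g(5) = mex{0} = 1
g(6) = mex{0,1} = 2
So g(6) = 2.
By the Sprague-Grundy theorem, the Grundy value of a sum of independent games is the XOR of the component values.
Combined value = 2 XOR 1 XOR 2 = 1.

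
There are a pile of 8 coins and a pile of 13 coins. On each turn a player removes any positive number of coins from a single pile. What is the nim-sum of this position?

Compute the nim-sum pairwise:
8 ⊕ 13 = 5

5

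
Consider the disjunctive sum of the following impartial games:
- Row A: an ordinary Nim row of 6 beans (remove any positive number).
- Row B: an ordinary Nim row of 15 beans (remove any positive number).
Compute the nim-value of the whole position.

9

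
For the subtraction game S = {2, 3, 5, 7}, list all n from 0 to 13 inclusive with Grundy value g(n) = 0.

Compute g(0), g(1), … for moves {2, 3, 5, 7}:
k:     0  1  2  3  4  5  6  7  8  9 10 11 12 13
g(k):  0  0  1  1  2  2  3  3  4  0  0  1  1  2
The P-positions (g = 0) in 0..13 are 0, 1, 9, 10.

0, 1, 9, 10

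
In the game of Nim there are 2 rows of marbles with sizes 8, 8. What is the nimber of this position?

Nim-sum: 8 ⊕ 8 = 0.

0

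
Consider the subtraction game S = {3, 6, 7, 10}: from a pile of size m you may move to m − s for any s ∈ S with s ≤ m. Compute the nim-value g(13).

0

Grundy values for subtraction set {3, 6, 7, 10}:
g(0) = mex{} = 0
g(1) = mex{} = 0
g(2) = mex{} = 0
g(3) = mex{0} = 1
g(4) = mex{0} = 1
g(5) = mex{0} = 1
g(6) = mex{0,1} = 2
g(7) = mex{0,1} = 2
g(8) = mex{0,1} = 2
g(9) = mex{0,1,2} = 3
g(10) = mex{0,1,2} = 3
g(11) = mex{0,1,2} = 3
g(12) = mex{0,1,2,3} = 4
g(13) = mex{1,2,3} = 0
So g(13) = 0.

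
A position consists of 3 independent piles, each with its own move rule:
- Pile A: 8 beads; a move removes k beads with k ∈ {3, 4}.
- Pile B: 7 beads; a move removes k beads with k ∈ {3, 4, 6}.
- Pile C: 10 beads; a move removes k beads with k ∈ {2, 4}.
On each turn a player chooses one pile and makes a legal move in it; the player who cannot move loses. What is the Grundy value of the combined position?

0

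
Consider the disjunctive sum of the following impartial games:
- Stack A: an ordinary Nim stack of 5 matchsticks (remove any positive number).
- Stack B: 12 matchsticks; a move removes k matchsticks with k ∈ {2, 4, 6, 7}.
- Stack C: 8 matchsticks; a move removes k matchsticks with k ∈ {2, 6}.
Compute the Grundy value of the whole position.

4

Stack A is a plain Nim stack of size 5, so its Grundy value is 5.
For stack B, compute g(0), g(1), … with moves {2, 4, 6, 7}:
k:     0  1  2  3  4  5  6  7  8  9 10 11 12
g(k):  0  0  1  1  2  2  3  3  4  0  0  1  1
So g(12) = 1.
For stack C, compute g(0), g(1), … with moves {2, 6}:
g(0) = mex{} = 0
g(1) = mex{} = 0
g(2) = mex{0} = 1
g(3) = mex{0} = 1
g(4) = mex{1} = 0
g(5) = mex{1} = 0
g(6) = mex{0} = 1
g(7) = mex{0} = 1
g(8) = mex{1} = 0
So g(8) = 0.
The value of a disjunctive sum is the nim-sum of the parts.
Combined value = 5 XOR 1 XOR 0 = 4.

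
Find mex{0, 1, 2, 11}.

The values 0, 1, 2 are all present; 3 is the first non-negative integer missing from the set.

3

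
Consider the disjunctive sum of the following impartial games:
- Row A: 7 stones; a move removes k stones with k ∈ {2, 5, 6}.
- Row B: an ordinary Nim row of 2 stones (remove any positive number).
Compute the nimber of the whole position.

Grundy values for row A (subtraction set {2, 5, 6}):
k:     0  1  2  3  4  5  6  7
g(k):  0  0  1  1  0  2  1  3
So g(7) = 3.
Row B is a plain Nim row of size 2, so its Grundy value is 2.
By the Sprague-Grundy theorem, the Grundy value of a sum of independent games is the XOR of the component values.
Combined value = 3 XOR 2 = 1.

1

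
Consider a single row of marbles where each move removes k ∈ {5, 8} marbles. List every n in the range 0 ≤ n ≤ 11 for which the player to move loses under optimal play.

0, 1, 2, 3, 4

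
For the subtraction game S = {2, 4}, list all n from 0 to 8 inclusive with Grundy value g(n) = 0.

Build the Grundy sequence with g(k) = mex{g(k−s) : s ∈ {2, 4}, s ≤ k}:
k:     0  1  2  3  4  5  6  7  8
g(k):  0  0  1  1  2  2  0  0  1
The P-positions (g = 0) in 0..8 are 0, 1, 6, 7.

0, 1, 6, 7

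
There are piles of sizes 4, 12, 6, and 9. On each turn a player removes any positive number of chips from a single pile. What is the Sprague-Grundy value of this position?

7

In binary:
  0100  (4)
  1100  (12)
  0110  (6)
  1001  (9)
  ----
  0111  (7)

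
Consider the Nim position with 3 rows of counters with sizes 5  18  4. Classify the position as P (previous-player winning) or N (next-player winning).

Write each in binary and XOR column by column:
  00101  (5)
  10010  (18)
  00100  (4)
  -----
  10011  (19)
The nim-sum is 19 ≠ 0, so this is an N-position: the player to move can win.

N-position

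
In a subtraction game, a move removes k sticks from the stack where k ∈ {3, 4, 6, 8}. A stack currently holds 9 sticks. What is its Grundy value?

3

Grundy values for subtraction set {3, 4, 6, 8}:
g(0) = mex{} = 0
g(1) = mex{} = 0
g(2) = mex{} = 0
g(3) = mex{0} = 1
g(4) = mex{0} = 1
g(5) = mex{0} = 1
g(6) = mex{0,1} = 2
g(7) = mex{0,1} = 2
g(8) = mex{0,1} = 2
g(9) = mex{0,1,2} = 3
So g(9) = 3.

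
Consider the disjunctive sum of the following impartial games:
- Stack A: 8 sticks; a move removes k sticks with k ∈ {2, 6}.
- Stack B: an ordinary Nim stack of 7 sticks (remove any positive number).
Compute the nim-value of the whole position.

7

Build the Grundy sequence for stack A with g(k) = mex{g(k−s) : s ∈ {2, 6}, s ≤ k}:
g(0) = mex{} = 0
g(1) = mex{} = 0
g(2) = mex{0} = 1
g(3) = mex{0} = 1
g(4) = mex{1} = 0
g(5) = mex{1} = 0
g(6) = mex{0} = 1
g(7) = mex{0} = 1
g(8) = mex{1} = 0
So g(8) = 0.
Stack B is a plain Nim stack of size 7, so its Grundy value is 7.
The value of a disjunctive sum is the nim-sum of the parts.
Combined value = 0 XOR 7 = 7.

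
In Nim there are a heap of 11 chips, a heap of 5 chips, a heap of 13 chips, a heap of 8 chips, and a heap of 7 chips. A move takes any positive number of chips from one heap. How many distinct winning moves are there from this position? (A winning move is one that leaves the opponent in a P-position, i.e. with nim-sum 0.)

3

Nim-sum: 11 ⊕ 5 ⊕ 13 ⊕ 8 ⊕ 7 = 12.
The overall nim-sum is X = 12. A heap of size p has a winning move iff p XOR X < p (reduce it to p XOR X).
  11: 11 XOR 12 = 7 < 11 — winning move (to 7).
  5: 5 XOR 12 = 9 ≥ 5 — no move.
  13: 13 XOR 12 = 1 < 13 — winning move (to 1).
  8: 8 XOR 12 = 4 < 8 — winning move (to 4).
  7: 7 XOR 12 = 11 ≥ 7 — no move.
That gives 3 winning moves.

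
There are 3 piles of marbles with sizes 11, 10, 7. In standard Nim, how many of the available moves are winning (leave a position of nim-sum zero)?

Compute the nim-sum pairwise:
11 XOR 10 = 1
1 XOR 7 = 6
The overall nim-sum is X = 6. A pile of size p has a winning move iff p XOR X < p (reduce it to p XOR X).
  11: 11 XOR 6 = 13 ≥ 11 — no move.
  10: 10 XOR 6 = 12 ≥ 10 — no move.
  7: 7 XOR 6 = 1 < 7 — winning move (to 1).
That gives 1 winning move.

1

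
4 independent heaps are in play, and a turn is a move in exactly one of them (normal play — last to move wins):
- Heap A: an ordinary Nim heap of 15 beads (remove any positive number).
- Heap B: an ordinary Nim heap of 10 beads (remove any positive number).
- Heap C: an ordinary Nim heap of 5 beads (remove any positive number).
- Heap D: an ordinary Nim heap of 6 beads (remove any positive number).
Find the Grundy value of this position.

Heap A is a plain Nim heap of size 15, so its Grundy value is 15.
Heap B is a plain Nim heap of size 10, so its Grundy value is 10.
Heap C is a plain Nim heap of size 5, so its Grundy value is 5.
Heap D is a plain Nim heap of size 6, so its Grundy value is 6.
The value of a disjunctive sum is the nim-sum of the parts.
Combined value = 15 ⊕ 10 ⊕ 5 ⊕ 6 = 6.

6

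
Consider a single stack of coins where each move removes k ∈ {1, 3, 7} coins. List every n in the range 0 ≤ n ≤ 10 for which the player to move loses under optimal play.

0, 2, 4, 6, 8, 10

Compute g(0), g(1), … for moves {1, 3, 7}:
g(0) = mex{} = 0
g(1) = mex{0} = 1
g(2) = mex{1} = 0
g(3) = mex{0} = 1
g(4) = mex{1} = 0
g(5) = mex{0} = 1
g(6) = mex{1} = 0
g(7) = mex{0} = 1
g(8) = mex{1} = 0
g(9) = mex{0} = 1
g(10) = mex{1} = 0
The P-positions (g = 0) in 0..10 are 0, 2, 4, 6, 8, 10.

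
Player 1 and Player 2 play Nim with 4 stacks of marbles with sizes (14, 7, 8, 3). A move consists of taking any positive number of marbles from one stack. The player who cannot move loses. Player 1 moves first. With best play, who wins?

Nim-sum: 14 ⊕ 7 ⊕ 8 ⊕ 3 = 2.
The nim-sum is 2 ≠ 0, so this is an N-position: the player to move can win; Player 1 has a winning move.

Player 1 wins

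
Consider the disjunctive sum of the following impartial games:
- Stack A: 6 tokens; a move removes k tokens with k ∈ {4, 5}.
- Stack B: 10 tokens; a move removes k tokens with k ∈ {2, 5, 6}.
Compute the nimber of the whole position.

0

Grundy values for stack A (subtraction set {4, 5}):
k:     0  1  2  3  4  5  6
g(k):  0  0  0  0  1  1  1
So g(6) = 1.
Grundy values for stack B (subtraction set {2, 5, 6}):
k:     0  1  2  3  4  5  6  7  8  9 10
g(k):  0  0  1  1  0  2  1  3  0  2  1
So g(10) = 1.
By the Sprague-Grundy theorem, the Grundy value of a sum of independent games is the XOR of the component values.
Combined value = 1 ⊕ 1 = 0.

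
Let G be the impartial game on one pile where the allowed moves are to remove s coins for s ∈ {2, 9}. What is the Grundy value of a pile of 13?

Grundy values for subtraction set {2, 9}:
k:     0  1  2  3  4  5  6  7  8  9 10 11 12 13
g(k):  0  0  1  1  0  0  1  1  0  2  1  0  0  1
So g(13) = 1.

1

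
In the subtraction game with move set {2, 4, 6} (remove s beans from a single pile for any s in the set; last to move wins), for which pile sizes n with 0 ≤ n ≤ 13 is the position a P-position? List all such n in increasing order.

0, 1, 8, 9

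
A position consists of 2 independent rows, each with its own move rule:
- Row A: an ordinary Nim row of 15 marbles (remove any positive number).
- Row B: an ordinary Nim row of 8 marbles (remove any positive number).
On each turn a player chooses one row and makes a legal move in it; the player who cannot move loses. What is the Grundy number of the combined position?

7

Row A is a plain Nim row of size 15, so its Grundy value is 15.
Row B is a plain Nim row of size 8, so its Grundy value is 8.
By the Sprague-Grundy theorem, the Grundy value of a sum of independent games is the XOR of the component values.
Combined value = 15 ⊕ 8 = 7.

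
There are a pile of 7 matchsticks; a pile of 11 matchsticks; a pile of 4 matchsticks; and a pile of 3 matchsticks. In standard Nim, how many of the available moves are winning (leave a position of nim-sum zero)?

1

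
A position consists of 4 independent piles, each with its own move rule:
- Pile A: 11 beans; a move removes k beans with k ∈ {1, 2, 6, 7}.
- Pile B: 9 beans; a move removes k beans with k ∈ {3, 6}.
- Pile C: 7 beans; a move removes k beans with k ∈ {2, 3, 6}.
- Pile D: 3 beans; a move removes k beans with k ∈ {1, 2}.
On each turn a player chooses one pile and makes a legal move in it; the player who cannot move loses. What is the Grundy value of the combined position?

1

For pile A, compute g(0), g(1), … with moves {1, 2, 6, 7}:
g(0) = mex{} = 0
g(1) = mex{0} = 1
g(2) = mex{0,1} = 2
g(3) = mex{1,2} = 0
g(4) = mex{0,2} = 1
g(5) = mex{0,1} = 2
g(6) = mex{0,1,2} = 3
g(7) = mex{0,1,2,3} = 4
g(8) = mex{1,2,3,4} = 0
g(9) = mex{0,2,4} = 1
g(10) = mex{0,1} = 2
g(11) = mex{1,2} = 0
So g(11) = 0.
Grundy values for pile B (subtraction set {3, 6}):
g(0) = mex{} = 0
g(1) = mex{} = 0
g(2) = mex{} = 0
g(3) = mex{0} = 1
g(4) = mex{0} = 1
g(5) = mex{0} = 1
g(6) = mex{0,1} = 2
g(7) = mex{0,1} = 2
g(8) = mex{0,1} = 2
g(9) = mex{1,2} = 0
So g(9) = 0.
Grundy values for pile C (subtraction set {2, 3, 6}):
g(0) = mex{} = 0
g(1) = mex{} = 0
g(2) = mex{0} = 1
g(3) = mex{0} = 1
g(4) = mex{0,1} = 2
g(5) = mex{1} = 0
g(6) = mex{0,1,2} = 3
g(7) = mex{0,2} = 1
So g(7) = 1.
Grundy values for pile D (subtraction set {1, 2}):
g(0) = mex{} = 0
g(1) = mex{0} = 1
g(2) = mex{0,1} = 2
g(3) = mex{1,2} = 0
So g(3) = 0.
By the Sprague-Grundy theorem, the Grundy value of a sum of independent games is the XOR of the component values.
Combined value = 0 XOR 0 XOR 1 XOR 0 = 1.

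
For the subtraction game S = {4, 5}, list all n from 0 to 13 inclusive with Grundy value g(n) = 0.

0, 1, 2, 3, 9, 10, 11, 12

Build the Grundy sequence with g(k) = mex{g(k−s) : s ∈ {4, 5}, s ≤ k}:
k:     0  1  2  3  4  5  6  7  8  9 10 11 12 13
g(k):  0  0  0  0  1  1  1  1  2  0  0  0  0  1
The P-positions (g = 0) in 0..13 are 0, 1, 2, 3, 9, 10, 11, 12.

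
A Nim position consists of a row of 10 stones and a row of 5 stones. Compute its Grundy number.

15

Write each in binary and XOR column by column:
  1010  (10)
  0101  (5)
  ----
  1111  (15)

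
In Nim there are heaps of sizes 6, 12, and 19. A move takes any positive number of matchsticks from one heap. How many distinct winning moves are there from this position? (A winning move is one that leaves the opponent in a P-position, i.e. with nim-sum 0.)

1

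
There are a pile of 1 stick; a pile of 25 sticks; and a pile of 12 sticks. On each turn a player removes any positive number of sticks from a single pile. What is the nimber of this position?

Compute the nim-sum pairwise:
1 XOR 25 = 24
24 XOR 12 = 20

20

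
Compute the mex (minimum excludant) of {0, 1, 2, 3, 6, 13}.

The values 0, 1, 2, 3 are all present; 4 is the first non-negative integer missing from the set.

4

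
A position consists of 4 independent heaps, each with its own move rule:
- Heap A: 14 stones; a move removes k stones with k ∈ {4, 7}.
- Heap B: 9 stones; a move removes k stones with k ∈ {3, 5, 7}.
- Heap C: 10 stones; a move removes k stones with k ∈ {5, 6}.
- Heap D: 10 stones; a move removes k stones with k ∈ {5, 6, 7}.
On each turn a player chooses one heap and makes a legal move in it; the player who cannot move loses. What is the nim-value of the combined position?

3

Build the Grundy sequence for heap A with g(k) = mex{g(k−s) : s ∈ {4, 7}, s ≤ k}:
g(0) = mex{} = 0
g(1) = mex{} = 0
g(2) = mex{} = 0
g(3) = mex{} = 0
g(4) = mex{0} = 1
g(5) = mex{0} = 1
g(6) = mex{0} = 1
g(7) = mex{0} = 1
g(8) = mex{0,1} = 2
g(9) = mex{0,1} = 2
g(10) = mex{0,1} = 2
g(11) = mex{1} = 0
g(12) = mex{1,2} = 0
g(13) = mex{1,2} = 0
g(14) = mex{1,2} = 0
So g(14) = 0.
For heap B, compute g(0), g(1), … with moves {3, 5, 7}:
k:     0  1  2  3  4  5  6  7  8  9
g(k):  0  0  0  1  1  1  2  2  2  3
So g(9) = 3.
Build the Grundy sequence for heap C with g(k) = mex{g(k−s) : s ∈ {5, 6}, s ≤ k}:
k:     0  1  2  3  4  5  6  7  8  9 10
g(k):  0  0  0  0  0  1  1  1  1  1  2
So g(10) = 2.
For heap D, compute g(0), g(1), … with moves {5, 6, 7}:
k:     0  1  2  3  4  5  6  7  8  9 10
g(k):  0  0  0  0  0  1  1  1  1  1  2
So g(10) = 2.
By the Sprague-Grundy theorem, the Grundy value of a sum of independent games is the XOR of the component values.
Combined value = 0 ⊕ 3 ⊕ 2 ⊕ 2 = 3.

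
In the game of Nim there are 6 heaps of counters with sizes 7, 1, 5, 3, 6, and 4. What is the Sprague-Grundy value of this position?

Write each in binary and XOR column by column:
  111  (7)
  001  (1)
  101  (5)
  011  (3)
  110  (6)
  100  (4)
  ---
  010  (2)

2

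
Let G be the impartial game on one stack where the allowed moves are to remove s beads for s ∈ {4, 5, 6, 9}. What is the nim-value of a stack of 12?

3

Build the Grundy sequence with g(k) = mex{g(k−s) : s ∈ {4, 5, 6, 9}, s ≤ k}:
g(0) = mex{} = 0
g(1) = mex{} = 0
g(2) = mex{} = 0
g(3) = mex{} = 0
g(4) = mex{0} = 1
g(5) = mex{0} = 1
g(6) = mex{0} = 1
g(7) = mex{0} = 1
g(8) = mex{0,1} = 2
g(9) = mex{0,1} = 2
g(10) = mex{0,1} = 2
g(11) = mex{0,1} = 2
g(12) = mex{0,1,2} = 3
So g(12) = 3.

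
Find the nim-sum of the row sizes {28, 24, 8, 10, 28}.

26

Nim-sum: 28 XOR 24 XOR 8 XOR 10 XOR 28 = 26.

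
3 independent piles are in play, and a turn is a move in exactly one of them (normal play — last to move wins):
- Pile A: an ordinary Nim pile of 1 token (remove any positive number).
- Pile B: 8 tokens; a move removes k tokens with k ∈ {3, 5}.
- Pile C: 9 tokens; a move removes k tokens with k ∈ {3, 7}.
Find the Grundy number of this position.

Pile A is a plain Nim pile of size 1, so its Grundy value is 1.
For pile B, compute g(0), g(1), … with moves {3, 5}:
g(0) = mex{} = 0
g(1) = mex{} = 0
g(2) = mex{} = 0
g(3) = mex{0} = 1
g(4) = mex{0} = 1
g(5) = mex{0} = 1
g(6) = mex{0,1} = 2
g(7) = mex{0,1} = 2
g(8) = mex{1} = 0
So g(8) = 0.
Build the Grundy sequence for pile C with g(k) = mex{g(k−s) : s ∈ {3, 7}, s ≤ k}:
g(0) = mex{} = 0
g(1) = mex{} = 0
g(2) = mex{} = 0
g(3) = mex{0} = 1
g(4) = mex{0} = 1
g(5) = mex{0} = 1
g(6) = mex{1} = 0
g(7) = mex{0,1} = 2
g(8) = mex{0,1} = 2
g(9) = mex{0} = 1
So g(9) = 1.
The value of a disjunctive sum is the nim-sum of the parts.
Combined value = 1 ⊕ 0 ⊕ 1 = 0.

0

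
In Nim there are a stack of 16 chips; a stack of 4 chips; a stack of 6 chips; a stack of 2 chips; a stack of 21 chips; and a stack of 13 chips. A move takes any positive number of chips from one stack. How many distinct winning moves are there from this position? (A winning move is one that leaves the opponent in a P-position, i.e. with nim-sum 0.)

Compute the nim-sum pairwise:
16 ^ 4 = 20
20 ^ 6 = 18
18 ^ 2 = 16
16 ^ 21 = 5
5 ^ 13 = 8
The overall nim-sum is X = 8. A stack of size p has a winning move iff p XOR X < p (reduce it to p XOR X).
  16: 16 XOR 8 = 24 ≥ 16 — no move.
  4: 4 XOR 8 = 12 ≥ 4 — no move.
  6: 6 XOR 8 = 14 ≥ 6 — no move.
  2: 2 XOR 8 = 10 ≥ 2 — no move.
  21: 21 XOR 8 = 29 ≥ 21 — no move.
  13: 13 XOR 8 = 5 < 13 — winning move (to 5).
That gives 1 winning move.

1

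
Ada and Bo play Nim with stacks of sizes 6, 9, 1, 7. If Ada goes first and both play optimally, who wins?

Ada wins

Bitwise XOR of the heap sizes:
  0110  (6)
  1001  (9)
  0001  (1)
  0111  (7)
  ----
  1001  (9)
The nim-sum is 9 ≠ 0, so this is an N-position: the player to move can win; Ada has a winning move.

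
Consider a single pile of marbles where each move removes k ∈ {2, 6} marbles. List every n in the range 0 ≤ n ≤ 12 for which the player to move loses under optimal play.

0, 1, 4, 5, 8, 9, 12

Grundy values for subtraction set {2, 6}:
k:     0  1  2  3  4  5  6  7  8  9 10 11 12
g(k):  0  0  1  1  0  0  1  1  0  0  1  1  0
The P-positions (g = 0) in 0..12 are 0, 1, 4, 5, 8, 9, 12.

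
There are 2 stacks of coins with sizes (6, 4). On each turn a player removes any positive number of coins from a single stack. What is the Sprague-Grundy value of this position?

2

Compute the nim-sum pairwise:
6 ⊕ 4 = 2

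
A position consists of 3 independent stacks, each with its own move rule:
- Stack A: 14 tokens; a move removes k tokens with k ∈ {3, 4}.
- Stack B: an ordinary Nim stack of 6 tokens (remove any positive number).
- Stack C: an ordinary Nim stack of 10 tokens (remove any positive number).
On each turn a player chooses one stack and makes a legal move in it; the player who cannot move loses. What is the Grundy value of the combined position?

For stack A, compute g(0), g(1), … with moves {3, 4}:
k:     0  1  2  3  4  5  6  7  8  9 10 11 12 13 14
g(k):  0  0  0  1  1  1  2  0  0  0  1  1  1  2  0
So g(14) = 0.
Stack B is a plain Nim stack of size 6, so its Grundy value is 6.
Stack C is a plain Nim stack of size 10, so its Grundy value is 10.
The value of a disjunctive sum is the nim-sum of the parts.
Combined value = 0 XOR 6 XOR 10 = 12.

12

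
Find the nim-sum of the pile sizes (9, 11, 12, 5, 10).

Nim-sum: 9 ^ 11 ^ 12 ^ 5 ^ 10 = 1.

1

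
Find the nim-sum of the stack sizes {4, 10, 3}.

13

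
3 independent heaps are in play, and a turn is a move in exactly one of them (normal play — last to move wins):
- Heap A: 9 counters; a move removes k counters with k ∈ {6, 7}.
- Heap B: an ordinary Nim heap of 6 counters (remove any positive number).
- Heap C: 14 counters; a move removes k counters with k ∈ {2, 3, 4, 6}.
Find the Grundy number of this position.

Build the Grundy sequence for heap A with g(k) = mex{g(k−s) : s ∈ {6, 7}, s ≤ k}:
g(0) = mex{} = 0
g(1) = mex{} = 0
g(2) = mex{} = 0
g(3) = mex{} = 0
g(4) = mex{} = 0
g(5) = mex{} = 0
g(6) = mex{0} = 1
g(7) = mex{0} = 1
g(8) = mex{0} = 1
g(9) = mex{0} = 1
So g(9) = 1.
Heap B is a plain Nim heap of size 6, so its Grundy value is 6.
For heap C, compute g(0), g(1), … with moves {2, 3, 4, 6}:
g(0) = mex{} = 0
g(1) = mex{} = 0
g(2) = mex{0} = 1
g(3) = mex{0} = 1
g(4) = mex{0,1} = 2
g(5) = mex{0,1} = 2
g(6) = mex{0,1,2} = 3
g(7) = mex{0,1,2} = 3
g(8) = mex{1,2,3} = 0
g(9) = mex{1,2,3} = 0
g(10) = mex{0,2,3} = 1
g(11) = mex{0,2,3} = 1
g(12) = mex{0,1,3} = 2
g(13) = mex{0,1,3} = 2
g(14) = mex{0,1,2} = 3
So g(14) = 3.
By the Sprague-Grundy theorem, the Grundy value of a sum of independent games is the XOR of the component values.
Combined value = 1 ⊕ 6 ⊕ 3 = 4.

4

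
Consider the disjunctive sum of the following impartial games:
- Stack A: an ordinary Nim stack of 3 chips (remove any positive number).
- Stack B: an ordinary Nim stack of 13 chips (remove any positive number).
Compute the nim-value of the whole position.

Stack A is a plain Nim stack of size 3, so its Grundy value is 3.
Stack B is a plain Nim stack of size 13, so its Grundy value is 13.
The value of a disjunctive sum is the nim-sum of the parts.
Combined value = 3 XOR 13 = 14.

14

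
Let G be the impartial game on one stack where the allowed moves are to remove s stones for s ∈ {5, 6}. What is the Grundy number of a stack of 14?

0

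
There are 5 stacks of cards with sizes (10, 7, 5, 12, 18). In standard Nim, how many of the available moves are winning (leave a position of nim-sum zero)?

1

Nim-sum: 10 ⊕ 7 ⊕ 5 ⊕ 12 ⊕ 18 = 22.
The overall nim-sum is X = 22. A stack of size p has a winning move iff p XOR X < p (reduce it to p XOR X).
  10: 10 XOR 22 = 28 ≥ 10 — no move.
  7: 7 XOR 22 = 17 ≥ 7 — no move.
  5: 5 XOR 22 = 19 ≥ 5 — no move.
  12: 12 XOR 22 = 26 ≥ 12 — no move.
  18: 18 XOR 22 = 4 < 18 — winning move (to 4).
That gives 1 winning move.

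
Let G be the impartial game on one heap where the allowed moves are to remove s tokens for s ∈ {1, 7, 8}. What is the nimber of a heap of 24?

3

Grundy values for subtraction set {1, 7, 8}:
k:     0  1  2  3  4  5  6  7  8  9 10 11 12 13 14 15 16 17 18 19 20 21 22 23 24
g(k):  0  1  0  1  0  1  0  1  2  3  2  3  2  3  2  0  1  0  1  0  1  0  1  2  3
So g(24) = 3.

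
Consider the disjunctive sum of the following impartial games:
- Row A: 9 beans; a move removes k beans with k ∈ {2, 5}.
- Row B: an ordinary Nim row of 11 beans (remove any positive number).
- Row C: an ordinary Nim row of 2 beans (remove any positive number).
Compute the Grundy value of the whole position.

Build the Grundy sequence for row A with g(k) = mex{g(k−s) : s ∈ {2, 5}, s ≤ k}:
k:     0  1  2  3  4  5  6  7  8  9
g(k):  0  0  1  1  0  2  1  0  0  1
So g(9) = 1.
Row B is a plain Nim row of size 11, so its Grundy value is 11.
Row C is a plain Nim row of size 2, so its Grundy value is 2.
By the Sprague-Grundy theorem, the Grundy value of a sum of independent games is the XOR of the component values.
Combined value = 1 XOR 11 XOR 2 = 8.

8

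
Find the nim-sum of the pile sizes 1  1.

0

Write each in binary and XOR column by column:
  1  (1)
  1  (1)
  -
  0  (0)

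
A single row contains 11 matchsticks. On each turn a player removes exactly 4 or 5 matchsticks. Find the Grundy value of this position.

0

Compute g(0), g(1), … for moves {4, 5}:
g(0) = mex{} = 0
g(1) = mex{} = 0
g(2) = mex{} = 0
g(3) = mex{} = 0
g(4) = mex{0} = 1
g(5) = mex{0} = 1
g(6) = mex{0} = 1
g(7) = mex{0} = 1
g(8) = mex{0,1} = 2
g(9) = mex{1} = 0
g(10) = mex{1} = 0
g(11) = mex{1} = 0
So g(11) = 0.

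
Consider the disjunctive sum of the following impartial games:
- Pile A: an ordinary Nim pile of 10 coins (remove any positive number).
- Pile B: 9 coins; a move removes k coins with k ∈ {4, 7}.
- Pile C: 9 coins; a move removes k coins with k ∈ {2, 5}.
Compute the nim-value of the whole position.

Pile A is a plain Nim pile of size 10, so its Grundy value is 10.
For pile B, compute g(0), g(1), … with moves {4, 7}:
g(0) = mex{} = 0
g(1) = mex{} = 0
g(2) = mex{} = 0
g(3) = mex{} = 0
g(4) = mex{0} = 1
g(5) = mex{0} = 1
g(6) = mex{0} = 1
g(7) = mex{0} = 1
g(8) = mex{0,1} = 2
g(9) = mex{0,1} = 2
So g(9) = 2.
Build the Grundy sequence for pile C with g(k) = mex{g(k−s) : s ∈ {2, 5}, s ≤ k}:
g(0) = mex{} = 0
g(1) = mex{} = 0
g(2) = mex{0} = 1
g(3) = mex{0} = 1
g(4) = mex{1} = 0
g(5) = mex{0,1} = 2
g(6) = mex{0} = 1
g(7) = mex{1,2} = 0
g(8) = mex{1} = 0
g(9) = mex{0} = 1
So g(9) = 1.
The value of a disjunctive sum is the nim-sum of the parts.
Combined value = 10 XOR 2 XOR 1 = 9.

9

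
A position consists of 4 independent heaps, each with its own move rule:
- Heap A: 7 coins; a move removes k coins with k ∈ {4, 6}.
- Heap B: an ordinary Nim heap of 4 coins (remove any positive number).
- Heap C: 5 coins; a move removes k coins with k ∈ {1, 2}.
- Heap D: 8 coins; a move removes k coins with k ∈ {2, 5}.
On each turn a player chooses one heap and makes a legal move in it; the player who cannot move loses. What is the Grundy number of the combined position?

Build the Grundy sequence for heap A with g(k) = mex{g(k−s) : s ∈ {4, 6}, s ≤ k}:
g(0) = mex{} = 0
g(1) = mex{} = 0
g(2) = mex{} = 0
g(3) = mex{} = 0
g(4) = mex{0} = 1
g(5) = mex{0} = 1
g(6) = mex{0} = 1
g(7) = mex{0} = 1
So g(7) = 1.
Heap B is a plain Nim heap of size 4, so its Grundy value is 4.
For heap C, compute g(0), g(1), … with moves {1, 2}:
k:     0  1  2  3  4  5
g(k):  0  1  2  0  1  2
So g(5) = 2.
Build the Grundy sequence for heap D with g(k) = mex{g(k−s) : s ∈ {2, 5}, s ≤ k}:
g(0) = mex{} = 0
g(1) = mex{} = 0
g(2) = mex{0} = 1
g(3) = mex{0} = 1
g(4) = mex{1} = 0
g(5) = mex{0,1} = 2
g(6) = mex{0} = 1
g(7) = mex{1,2} = 0
g(8) = mex{1} = 0
So g(8) = 0.
By the Sprague-Grundy theorem, the Grundy value of a sum of independent games is the XOR of the component values.
Combined value = 1 XOR 4 XOR 2 XOR 0 = 7.

7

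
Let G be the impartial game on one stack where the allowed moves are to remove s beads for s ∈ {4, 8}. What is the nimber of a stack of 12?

0

Compute g(0), g(1), … for moves {4, 8}:
g(0) = mex{} = 0
g(1) = mex{} = 0
g(2) = mex{} = 0
g(3) = mex{} = 0
g(4) = mex{0} = 1
g(5) = mex{0} = 1
g(6) = mex{0} = 1
g(7) = mex{0} = 1
g(8) = mex{0,1} = 2
g(9) = mex{0,1} = 2
g(10) = mex{0,1} = 2
g(11) = mex{0,1} = 2
g(12) = mex{1,2} = 0
So g(12) = 0.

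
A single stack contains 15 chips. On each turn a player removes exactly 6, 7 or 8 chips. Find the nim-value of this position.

0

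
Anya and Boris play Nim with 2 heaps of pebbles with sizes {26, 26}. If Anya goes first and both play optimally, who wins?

Boris wins

Compute the nim-sum pairwise:
26 ⊕ 26 = 0
The nim-sum is 0, so this is a P-position: the player to move is in a losing position under optimal play; Anya is about to move from it and so loses — Boris wins.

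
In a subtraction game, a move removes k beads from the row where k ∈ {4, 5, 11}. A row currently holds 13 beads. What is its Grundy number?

1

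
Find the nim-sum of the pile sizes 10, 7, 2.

Write each in binary and XOR column by column:
  1010  (10)
  0111  (7)
  0010  (2)
  ----
  1111  (15)

15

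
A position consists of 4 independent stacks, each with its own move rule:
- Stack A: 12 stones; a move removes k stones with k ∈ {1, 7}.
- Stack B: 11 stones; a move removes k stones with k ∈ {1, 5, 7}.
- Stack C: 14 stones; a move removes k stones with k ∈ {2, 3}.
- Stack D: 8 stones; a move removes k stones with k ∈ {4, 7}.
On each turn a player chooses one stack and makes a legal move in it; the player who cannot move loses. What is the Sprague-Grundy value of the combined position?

1

For stack A, compute g(0), g(1), … with moves {1, 7}:
k:     0  1  2  3  4  5  6  7  8  9 10 11 12
g(k):  0  1  0  1  0  1  0  1  0  1  0  1  0
So g(12) = 0.
Build the Grundy sequence for stack B with g(k) = mex{g(k−s) : s ∈ {1, 5, 7}, s ≤ k}:
g(0) = mex{} = 0
g(1) = mex{0} = 1
g(2) = mex{1} = 0
g(3) = mex{0} = 1
g(4) = mex{1} = 0
g(5) = mex{0} = 1
g(6) = mex{1} = 0
g(7) = mex{0} = 1
g(8) = mex{1} = 0
g(9) = mex{0} = 1
g(10) = mex{1} = 0
g(11) = mex{0} = 1
So g(11) = 1.
Build the Grundy sequence for stack C with g(k) = mex{g(k−s) : s ∈ {2, 3}, s ≤ k}:
g(0) = mex{} = 0
g(1) = mex{} = 0
g(2) = mex{0} = 1
g(3) = mex{0} = 1
g(4) = mex{0,1} = 2
g(5) = mex{1} = 0
g(6) = mex{1,2} = 0
g(7) = mex{0,2} = 1
g(8) = mex{0} = 1
g(9) = mex{0,1} = 2
g(10) = mex{1} = 0
g(11) = mex{1,2} = 0
g(12) = mex{0,2} = 1
g(13) = mex{0} = 1
g(14) = mex{0,1} = 2
So g(14) = 2.
Build the Grundy sequence for stack D with g(k) = mex{g(k−s) : s ∈ {4, 7}, s ≤ k}:
g(0) = mex{} = 0
g(1) = mex{} = 0
g(2) = mex{} = 0
g(3) = mex{} = 0
g(4) = mex{0} = 1
g(5) = mex{0} = 1
g(6) = mex{0} = 1
g(7) = mex{0} = 1
g(8) = mex{0,1} = 2
So g(8) = 2.
By the Sprague-Grundy theorem, the Grundy value of a sum of independent games is the XOR of the component values.
Combined value = 0 ⊕ 1 ⊕ 2 ⊕ 2 = 1.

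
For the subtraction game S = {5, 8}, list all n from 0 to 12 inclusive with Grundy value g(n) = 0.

0, 1, 2, 3, 4

Grundy values for subtraction set {5, 8}:
k:     0  1  2  3  4  5  6  7  8  9 10 11 12
g(k):  0  0  0  0  0  1  1  1  1  1  2  2  2
The P-positions (g = 0) in 0..12 are 0, 1, 2, 3, 4.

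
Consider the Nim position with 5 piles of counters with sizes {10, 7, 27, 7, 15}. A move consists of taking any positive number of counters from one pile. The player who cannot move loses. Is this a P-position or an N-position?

Compute the nim-sum pairwise:
10 ^ 7 = 13
13 ^ 27 = 22
22 ^ 7 = 17
17 ^ 15 = 30
The nim-sum is 30 ≠ 0, so this is an N-position: the player to move can win.

N-position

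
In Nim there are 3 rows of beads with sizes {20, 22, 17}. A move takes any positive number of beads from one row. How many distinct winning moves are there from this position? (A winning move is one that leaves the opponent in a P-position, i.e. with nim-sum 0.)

3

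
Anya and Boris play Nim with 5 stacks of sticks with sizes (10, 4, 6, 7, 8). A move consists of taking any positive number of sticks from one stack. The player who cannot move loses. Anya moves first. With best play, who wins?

Nim-sum: 10 XOR 4 XOR 6 XOR 7 XOR 8 = 7.
The nim-sum is 7 ≠ 0, so this is an N-position: the player to move can win; Anya has a winning move.

Anya wins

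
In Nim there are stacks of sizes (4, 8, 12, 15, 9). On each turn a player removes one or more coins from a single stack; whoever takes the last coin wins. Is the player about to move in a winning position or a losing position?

Nim-sum: 4 ⊕ 8 ⊕ 12 ⊕ 15 ⊕ 9 = 6.
The nim-sum is 6 ≠ 0, so this is an N-position: the player to move can win.

Winning position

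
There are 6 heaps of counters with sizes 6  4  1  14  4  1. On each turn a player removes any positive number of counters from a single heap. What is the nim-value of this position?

Nim-sum: 6 ⊕ 4 ⊕ 1 ⊕ 14 ⊕ 4 ⊕ 1 = 8.

8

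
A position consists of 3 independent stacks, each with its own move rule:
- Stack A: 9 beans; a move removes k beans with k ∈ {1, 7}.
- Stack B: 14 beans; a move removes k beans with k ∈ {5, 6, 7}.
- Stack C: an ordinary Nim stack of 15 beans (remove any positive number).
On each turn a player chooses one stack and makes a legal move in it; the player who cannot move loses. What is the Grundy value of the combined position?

Build the Grundy sequence for stack A with g(k) = mex{g(k−s) : s ∈ {1, 7}, s ≤ k}:
g(0) = mex{} = 0
g(1) = mex{0} = 1
g(2) = mex{1} = 0
g(3) = mex{0} = 1
g(4) = mex{1} = 0
g(5) = mex{0} = 1
g(6) = mex{1} = 0
g(7) = mex{0} = 1
g(8) = mex{1} = 0
g(9) = mex{0} = 1
So g(9) = 1.
Build the Grundy sequence for stack B with g(k) = mex{g(k−s) : s ∈ {5, 6, 7}, s ≤ k}:
g(0) = mex{} = 0
g(1) = mex{} = 0
g(2) = mex{} = 0
g(3) = mex{} = 0
g(4) = mex{} = 0
g(5) = mex{0} = 1
g(6) = mex{0} = 1
g(7) = mex{0} = 1
g(8) = mex{0} = 1
g(9) = mex{0} = 1
g(10) = mex{0,1} = 2
g(11) = mex{0,1} = 2
g(12) = mex{1} = 0
g(13) = mex{1} = 0
g(14) = mex{1} = 0
So g(14) = 0.
Stack C is a plain Nim stack of size 15, so its Grundy value is 15.
The value of a disjunctive sum is the nim-sum of the parts.
Combined value = 1 ⊕ 0 ⊕ 15 = 14.

14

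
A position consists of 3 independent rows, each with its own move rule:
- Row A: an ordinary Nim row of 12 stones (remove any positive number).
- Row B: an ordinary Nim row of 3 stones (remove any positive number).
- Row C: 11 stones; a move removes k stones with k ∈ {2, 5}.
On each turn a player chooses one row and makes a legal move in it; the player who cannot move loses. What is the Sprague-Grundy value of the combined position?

15

Row A is a plain Nim row of size 12, so its Grundy value is 12.
Row B is a plain Nim row of size 3, so its Grundy value is 3.
Build the Grundy sequence for row C with g(k) = mex{g(k−s) : s ∈ {2, 5}, s ≤ k}:
g(0) = mex{} = 0
g(1) = mex{} = 0
g(2) = mex{0} = 1
g(3) = mex{0} = 1
g(4) = mex{1} = 0
g(5) = mex{0,1} = 2
g(6) = mex{0} = 1
g(7) = mex{1,2} = 0
g(8) = mex{1} = 0
g(9) = mex{0} = 1
g(10) = mex{0,2} = 1
g(11) = mex{1} = 0
So g(11) = 0.
The value of a disjunctive sum is the nim-sum of the parts.
Combined value = 12 XOR 3 XOR 0 = 15.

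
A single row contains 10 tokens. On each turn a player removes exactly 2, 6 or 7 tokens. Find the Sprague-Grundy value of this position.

Compute g(0), g(1), … for moves {2, 6, 7}:
k:     0  1  2  3  4  5  6  7  8  9 10
g(k):  0  0  1  1  0  0  1  1  2  0  3
So g(10) = 3.

3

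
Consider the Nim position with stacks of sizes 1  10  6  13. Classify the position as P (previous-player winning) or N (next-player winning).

Nim-sum: 1 ^ 10 ^ 6 ^ 13 = 0.
The nim-sum is 0, so this is a P-position: the player to move is in a losing position under optimal play.

P-position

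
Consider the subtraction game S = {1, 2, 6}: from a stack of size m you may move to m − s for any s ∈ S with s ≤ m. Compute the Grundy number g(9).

Compute g(0), g(1), … for moves {1, 2, 6}:
k:     0  1  2  3  4  5  6  7  8  9
g(k):  0  1  2  0  1  2  3  0  1  2
So g(9) = 2.

2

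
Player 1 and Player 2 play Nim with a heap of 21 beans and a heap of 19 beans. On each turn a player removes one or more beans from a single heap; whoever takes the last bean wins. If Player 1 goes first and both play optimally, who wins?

Player 1 wins

Nim-sum: 21 ^ 19 = 6.
The nim-sum is 6 ≠ 0, so this is an N-position: the player to move can win; Player 1 has a winning move.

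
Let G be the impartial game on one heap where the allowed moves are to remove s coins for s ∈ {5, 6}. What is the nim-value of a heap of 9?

1

Build the Grundy sequence with g(k) = mex{g(k−s) : s ∈ {5, 6}, s ≤ k}:
k:     0  1  2  3  4  5  6  7  8  9
g(k):  0  0  0  0  0  1  1  1  1  1
So g(9) = 1.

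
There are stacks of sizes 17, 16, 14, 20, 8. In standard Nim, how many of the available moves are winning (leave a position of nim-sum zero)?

Compute the nim-sum pairwise:
17 ^ 16 = 1
1 ^ 14 = 15
15 ^ 20 = 27
27 ^ 8 = 19
The overall nim-sum is X = 19. A stack of size p has a winning move iff p XOR X < p (reduce it to p XOR X).
  17: 17 XOR 19 = 2 < 17 — winning move (to 2).
  16: 16 XOR 19 = 3 < 16 — winning move (to 3).
  14: 14 XOR 19 = 29 ≥ 14 — no move.
  20: 20 XOR 19 = 7 < 20 — winning move (to 7).
  8: 8 XOR 19 = 27 ≥ 8 — no move.
That gives 3 winning moves.

3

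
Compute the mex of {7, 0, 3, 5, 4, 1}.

2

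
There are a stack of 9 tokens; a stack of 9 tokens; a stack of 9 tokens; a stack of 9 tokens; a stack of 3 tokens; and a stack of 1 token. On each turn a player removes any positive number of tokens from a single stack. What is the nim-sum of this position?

2

In binary:
  1001  (9)
  1001  (9)
  1001  (9)
  1001  (9)
  0011  (3)
  0001  (1)
  ----
  0010  (2)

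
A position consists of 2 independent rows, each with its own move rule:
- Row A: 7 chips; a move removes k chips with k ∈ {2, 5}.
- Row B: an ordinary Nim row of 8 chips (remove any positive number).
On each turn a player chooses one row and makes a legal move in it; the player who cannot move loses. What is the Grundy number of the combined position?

Build the Grundy sequence for row A with g(k) = mex{g(k−s) : s ∈ {2, 5}, s ≤ k}:
k:     0  1  2  3  4  5  6  7
g(k):  0  0  1  1  0  2  1  0
So g(7) = 0.
Row B is a plain Nim row of size 8, so its Grundy value is 8.
By the Sprague-Grundy theorem, the Grundy value of a sum of independent games is the XOR of the component values.
Combined value = 0 XOR 8 = 8.

8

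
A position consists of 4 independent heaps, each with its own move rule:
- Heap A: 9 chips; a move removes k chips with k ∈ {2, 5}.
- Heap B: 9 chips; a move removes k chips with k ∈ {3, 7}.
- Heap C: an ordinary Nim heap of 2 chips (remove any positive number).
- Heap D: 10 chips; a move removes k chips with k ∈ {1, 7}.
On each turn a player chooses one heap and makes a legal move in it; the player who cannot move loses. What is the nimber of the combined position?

2

For heap A, compute g(0), g(1), … with moves {2, 5}:
g(0) = mex{} = 0
g(1) = mex{} = 0
g(2) = mex{0} = 1
g(3) = mex{0} = 1
g(4) = mex{1} = 0
g(5) = mex{0,1} = 2
g(6) = mex{0} = 1
g(7) = mex{1,2} = 0
g(8) = mex{1} = 0
g(9) = mex{0} = 1
So g(9) = 1.
Build the Grundy sequence for heap B with g(k) = mex{g(k−s) : s ∈ {3, 7}, s ≤ k}:
k:     0  1  2  3  4  5  6  7  8  9
g(k):  0  0  0  1  1  1  0  2  2  1
So g(9) = 1.
Heap C is a plain Nim heap of size 2, so its Grundy value is 2.
For heap D, compute g(0), g(1), … with moves {1, 7}:
k:     0  1  2  3  4  5  6  7  8  9 10
g(k):  0  1  0  1  0  1  0  1  0  1  0
So g(10) = 0.
The value of a disjunctive sum is the nim-sum of the parts.
Combined value = 1 XOR 1 XOR 2 XOR 0 = 2.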